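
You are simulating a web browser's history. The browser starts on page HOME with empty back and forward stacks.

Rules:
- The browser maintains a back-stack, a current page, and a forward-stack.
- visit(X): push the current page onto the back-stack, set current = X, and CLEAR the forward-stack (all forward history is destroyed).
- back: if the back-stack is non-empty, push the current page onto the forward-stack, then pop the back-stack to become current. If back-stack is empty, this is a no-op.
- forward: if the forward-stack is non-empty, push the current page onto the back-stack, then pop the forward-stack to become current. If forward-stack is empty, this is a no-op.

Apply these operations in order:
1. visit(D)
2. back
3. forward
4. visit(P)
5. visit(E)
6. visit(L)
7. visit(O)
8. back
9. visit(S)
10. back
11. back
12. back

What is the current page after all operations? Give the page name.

Answer: P

Derivation:
After 1 (visit(D)): cur=D back=1 fwd=0
After 2 (back): cur=HOME back=0 fwd=1
After 3 (forward): cur=D back=1 fwd=0
After 4 (visit(P)): cur=P back=2 fwd=0
After 5 (visit(E)): cur=E back=3 fwd=0
After 6 (visit(L)): cur=L back=4 fwd=0
After 7 (visit(O)): cur=O back=5 fwd=0
After 8 (back): cur=L back=4 fwd=1
After 9 (visit(S)): cur=S back=5 fwd=0
After 10 (back): cur=L back=4 fwd=1
After 11 (back): cur=E back=3 fwd=2
After 12 (back): cur=P back=2 fwd=3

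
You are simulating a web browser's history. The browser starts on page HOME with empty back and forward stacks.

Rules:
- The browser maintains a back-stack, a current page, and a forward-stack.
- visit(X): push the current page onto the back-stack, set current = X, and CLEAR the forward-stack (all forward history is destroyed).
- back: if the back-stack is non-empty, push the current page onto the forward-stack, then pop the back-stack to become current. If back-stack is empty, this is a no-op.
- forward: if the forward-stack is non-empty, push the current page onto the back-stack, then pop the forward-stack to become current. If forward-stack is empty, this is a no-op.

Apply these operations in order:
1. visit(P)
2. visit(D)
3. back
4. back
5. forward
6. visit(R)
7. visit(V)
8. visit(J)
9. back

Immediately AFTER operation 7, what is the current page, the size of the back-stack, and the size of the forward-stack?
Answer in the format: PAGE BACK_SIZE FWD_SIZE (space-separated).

After 1 (visit(P)): cur=P back=1 fwd=0
After 2 (visit(D)): cur=D back=2 fwd=0
After 3 (back): cur=P back=1 fwd=1
After 4 (back): cur=HOME back=0 fwd=2
After 5 (forward): cur=P back=1 fwd=1
After 6 (visit(R)): cur=R back=2 fwd=0
After 7 (visit(V)): cur=V back=3 fwd=0

V 3 0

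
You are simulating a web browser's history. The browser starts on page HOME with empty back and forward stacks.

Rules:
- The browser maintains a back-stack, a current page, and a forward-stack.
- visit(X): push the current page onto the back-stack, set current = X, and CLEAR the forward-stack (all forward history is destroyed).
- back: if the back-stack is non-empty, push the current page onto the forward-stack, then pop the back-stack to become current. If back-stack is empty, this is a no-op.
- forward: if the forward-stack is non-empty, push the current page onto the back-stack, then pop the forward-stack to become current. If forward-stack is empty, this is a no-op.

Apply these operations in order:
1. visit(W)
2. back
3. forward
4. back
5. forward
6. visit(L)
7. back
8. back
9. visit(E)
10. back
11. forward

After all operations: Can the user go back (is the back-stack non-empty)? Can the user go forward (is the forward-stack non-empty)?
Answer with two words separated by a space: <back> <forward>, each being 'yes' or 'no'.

Answer: yes no

Derivation:
After 1 (visit(W)): cur=W back=1 fwd=0
After 2 (back): cur=HOME back=0 fwd=1
After 3 (forward): cur=W back=1 fwd=0
After 4 (back): cur=HOME back=0 fwd=1
After 5 (forward): cur=W back=1 fwd=0
After 6 (visit(L)): cur=L back=2 fwd=0
After 7 (back): cur=W back=1 fwd=1
After 8 (back): cur=HOME back=0 fwd=2
After 9 (visit(E)): cur=E back=1 fwd=0
After 10 (back): cur=HOME back=0 fwd=1
After 11 (forward): cur=E back=1 fwd=0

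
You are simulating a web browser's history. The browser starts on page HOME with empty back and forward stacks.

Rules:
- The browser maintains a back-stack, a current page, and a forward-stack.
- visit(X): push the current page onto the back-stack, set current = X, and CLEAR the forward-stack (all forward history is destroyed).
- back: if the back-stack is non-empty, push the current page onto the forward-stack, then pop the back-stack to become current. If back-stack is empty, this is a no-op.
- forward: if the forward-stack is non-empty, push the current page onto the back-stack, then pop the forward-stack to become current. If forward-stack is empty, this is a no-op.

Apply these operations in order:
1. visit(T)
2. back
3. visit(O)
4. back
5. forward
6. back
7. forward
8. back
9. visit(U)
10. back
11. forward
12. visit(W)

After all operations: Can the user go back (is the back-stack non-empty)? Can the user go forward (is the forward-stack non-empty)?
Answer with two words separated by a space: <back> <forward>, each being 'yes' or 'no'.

After 1 (visit(T)): cur=T back=1 fwd=0
After 2 (back): cur=HOME back=0 fwd=1
After 3 (visit(O)): cur=O back=1 fwd=0
After 4 (back): cur=HOME back=0 fwd=1
After 5 (forward): cur=O back=1 fwd=0
After 6 (back): cur=HOME back=0 fwd=1
After 7 (forward): cur=O back=1 fwd=0
After 8 (back): cur=HOME back=0 fwd=1
After 9 (visit(U)): cur=U back=1 fwd=0
After 10 (back): cur=HOME back=0 fwd=1
After 11 (forward): cur=U back=1 fwd=0
After 12 (visit(W)): cur=W back=2 fwd=0

Answer: yes no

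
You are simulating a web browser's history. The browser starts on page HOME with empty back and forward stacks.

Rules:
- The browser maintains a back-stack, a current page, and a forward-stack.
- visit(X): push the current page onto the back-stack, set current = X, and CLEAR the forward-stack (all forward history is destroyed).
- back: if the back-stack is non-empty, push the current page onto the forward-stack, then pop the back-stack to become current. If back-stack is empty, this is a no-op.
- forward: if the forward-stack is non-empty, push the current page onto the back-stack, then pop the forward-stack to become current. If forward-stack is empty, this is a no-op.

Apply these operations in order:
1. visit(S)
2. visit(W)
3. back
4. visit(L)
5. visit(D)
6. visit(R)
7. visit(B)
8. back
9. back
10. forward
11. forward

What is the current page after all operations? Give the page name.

After 1 (visit(S)): cur=S back=1 fwd=0
After 2 (visit(W)): cur=W back=2 fwd=0
After 3 (back): cur=S back=1 fwd=1
After 4 (visit(L)): cur=L back=2 fwd=0
After 5 (visit(D)): cur=D back=3 fwd=0
After 6 (visit(R)): cur=R back=4 fwd=0
After 7 (visit(B)): cur=B back=5 fwd=0
After 8 (back): cur=R back=4 fwd=1
After 9 (back): cur=D back=3 fwd=2
After 10 (forward): cur=R back=4 fwd=1
After 11 (forward): cur=B back=5 fwd=0

Answer: B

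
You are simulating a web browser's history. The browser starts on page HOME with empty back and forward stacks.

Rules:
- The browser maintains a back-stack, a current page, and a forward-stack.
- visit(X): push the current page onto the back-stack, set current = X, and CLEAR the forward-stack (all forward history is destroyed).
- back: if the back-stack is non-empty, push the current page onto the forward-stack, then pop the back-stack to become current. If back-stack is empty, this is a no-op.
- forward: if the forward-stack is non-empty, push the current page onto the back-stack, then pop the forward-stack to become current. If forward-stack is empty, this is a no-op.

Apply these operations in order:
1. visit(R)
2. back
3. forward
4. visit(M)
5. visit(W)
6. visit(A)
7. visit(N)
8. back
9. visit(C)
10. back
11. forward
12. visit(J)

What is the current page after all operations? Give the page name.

After 1 (visit(R)): cur=R back=1 fwd=0
After 2 (back): cur=HOME back=0 fwd=1
After 3 (forward): cur=R back=1 fwd=0
After 4 (visit(M)): cur=M back=2 fwd=0
After 5 (visit(W)): cur=W back=3 fwd=0
After 6 (visit(A)): cur=A back=4 fwd=0
After 7 (visit(N)): cur=N back=5 fwd=0
After 8 (back): cur=A back=4 fwd=1
After 9 (visit(C)): cur=C back=5 fwd=0
After 10 (back): cur=A back=4 fwd=1
After 11 (forward): cur=C back=5 fwd=0
After 12 (visit(J)): cur=J back=6 fwd=0

Answer: J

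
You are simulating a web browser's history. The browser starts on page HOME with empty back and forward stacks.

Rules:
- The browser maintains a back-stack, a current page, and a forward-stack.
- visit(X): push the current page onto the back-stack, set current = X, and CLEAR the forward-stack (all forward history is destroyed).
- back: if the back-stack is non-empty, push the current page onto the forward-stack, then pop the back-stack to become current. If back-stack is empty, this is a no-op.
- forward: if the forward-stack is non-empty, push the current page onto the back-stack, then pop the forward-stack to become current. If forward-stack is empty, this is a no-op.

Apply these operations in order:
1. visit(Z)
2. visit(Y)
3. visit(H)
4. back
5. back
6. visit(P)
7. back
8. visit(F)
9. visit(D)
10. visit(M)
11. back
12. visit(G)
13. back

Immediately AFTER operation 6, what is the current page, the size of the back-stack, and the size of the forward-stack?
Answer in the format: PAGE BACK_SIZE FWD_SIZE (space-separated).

After 1 (visit(Z)): cur=Z back=1 fwd=0
After 2 (visit(Y)): cur=Y back=2 fwd=0
After 3 (visit(H)): cur=H back=3 fwd=0
After 4 (back): cur=Y back=2 fwd=1
After 5 (back): cur=Z back=1 fwd=2
After 6 (visit(P)): cur=P back=2 fwd=0

P 2 0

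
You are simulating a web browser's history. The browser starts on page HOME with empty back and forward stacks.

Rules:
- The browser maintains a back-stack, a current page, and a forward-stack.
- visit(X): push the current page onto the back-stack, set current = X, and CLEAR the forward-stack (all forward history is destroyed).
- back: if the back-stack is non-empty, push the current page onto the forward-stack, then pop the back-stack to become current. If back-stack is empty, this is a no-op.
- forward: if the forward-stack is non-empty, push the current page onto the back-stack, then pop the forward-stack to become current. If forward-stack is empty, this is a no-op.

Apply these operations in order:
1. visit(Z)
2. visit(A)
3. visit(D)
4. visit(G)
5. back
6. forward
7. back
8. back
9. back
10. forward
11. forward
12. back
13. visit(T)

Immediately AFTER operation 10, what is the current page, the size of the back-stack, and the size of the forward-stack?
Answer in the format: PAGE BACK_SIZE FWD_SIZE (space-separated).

After 1 (visit(Z)): cur=Z back=1 fwd=0
After 2 (visit(A)): cur=A back=2 fwd=0
After 3 (visit(D)): cur=D back=3 fwd=0
After 4 (visit(G)): cur=G back=4 fwd=0
After 5 (back): cur=D back=3 fwd=1
After 6 (forward): cur=G back=4 fwd=0
After 7 (back): cur=D back=3 fwd=1
After 8 (back): cur=A back=2 fwd=2
After 9 (back): cur=Z back=1 fwd=3
After 10 (forward): cur=A back=2 fwd=2

A 2 2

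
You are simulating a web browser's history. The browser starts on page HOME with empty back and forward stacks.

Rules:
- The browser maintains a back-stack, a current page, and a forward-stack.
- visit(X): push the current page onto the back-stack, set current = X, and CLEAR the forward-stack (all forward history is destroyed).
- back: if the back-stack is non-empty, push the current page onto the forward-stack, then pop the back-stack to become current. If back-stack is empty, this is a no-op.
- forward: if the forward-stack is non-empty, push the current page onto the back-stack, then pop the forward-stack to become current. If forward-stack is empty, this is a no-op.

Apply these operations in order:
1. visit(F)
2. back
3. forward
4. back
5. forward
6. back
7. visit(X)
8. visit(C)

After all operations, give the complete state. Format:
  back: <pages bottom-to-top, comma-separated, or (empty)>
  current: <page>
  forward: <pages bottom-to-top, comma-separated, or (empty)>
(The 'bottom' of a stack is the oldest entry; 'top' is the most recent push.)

After 1 (visit(F)): cur=F back=1 fwd=0
After 2 (back): cur=HOME back=0 fwd=1
After 3 (forward): cur=F back=1 fwd=0
After 4 (back): cur=HOME back=0 fwd=1
After 5 (forward): cur=F back=1 fwd=0
After 6 (back): cur=HOME back=0 fwd=1
After 7 (visit(X)): cur=X back=1 fwd=0
After 8 (visit(C)): cur=C back=2 fwd=0

Answer: back: HOME,X
current: C
forward: (empty)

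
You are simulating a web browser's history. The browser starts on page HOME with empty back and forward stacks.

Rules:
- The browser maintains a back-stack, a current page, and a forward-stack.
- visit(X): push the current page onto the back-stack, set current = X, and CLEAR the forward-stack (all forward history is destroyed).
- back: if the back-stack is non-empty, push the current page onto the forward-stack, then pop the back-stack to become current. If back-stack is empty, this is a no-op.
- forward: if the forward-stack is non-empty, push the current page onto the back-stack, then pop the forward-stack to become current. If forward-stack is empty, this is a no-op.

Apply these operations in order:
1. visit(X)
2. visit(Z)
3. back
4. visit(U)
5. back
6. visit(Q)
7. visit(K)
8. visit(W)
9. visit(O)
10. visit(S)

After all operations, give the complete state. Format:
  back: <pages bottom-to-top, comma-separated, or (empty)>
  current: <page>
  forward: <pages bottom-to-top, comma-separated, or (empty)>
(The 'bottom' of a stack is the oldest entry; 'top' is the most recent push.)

Answer: back: HOME,X,Q,K,W,O
current: S
forward: (empty)

Derivation:
After 1 (visit(X)): cur=X back=1 fwd=0
After 2 (visit(Z)): cur=Z back=2 fwd=0
After 3 (back): cur=X back=1 fwd=1
After 4 (visit(U)): cur=U back=2 fwd=0
After 5 (back): cur=X back=1 fwd=1
After 6 (visit(Q)): cur=Q back=2 fwd=0
After 7 (visit(K)): cur=K back=3 fwd=0
After 8 (visit(W)): cur=W back=4 fwd=0
After 9 (visit(O)): cur=O back=5 fwd=0
After 10 (visit(S)): cur=S back=6 fwd=0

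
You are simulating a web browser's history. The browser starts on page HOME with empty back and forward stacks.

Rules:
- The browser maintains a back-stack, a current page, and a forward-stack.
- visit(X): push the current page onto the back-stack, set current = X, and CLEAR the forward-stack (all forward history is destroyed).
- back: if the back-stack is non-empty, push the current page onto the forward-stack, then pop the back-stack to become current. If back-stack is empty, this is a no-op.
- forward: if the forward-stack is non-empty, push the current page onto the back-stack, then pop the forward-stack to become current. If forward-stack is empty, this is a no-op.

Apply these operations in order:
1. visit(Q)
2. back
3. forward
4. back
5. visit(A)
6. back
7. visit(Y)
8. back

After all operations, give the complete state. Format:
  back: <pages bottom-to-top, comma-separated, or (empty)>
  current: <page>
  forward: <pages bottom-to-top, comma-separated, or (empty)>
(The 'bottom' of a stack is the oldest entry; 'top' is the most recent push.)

Answer: back: (empty)
current: HOME
forward: Y

Derivation:
After 1 (visit(Q)): cur=Q back=1 fwd=0
After 2 (back): cur=HOME back=0 fwd=1
After 3 (forward): cur=Q back=1 fwd=0
After 4 (back): cur=HOME back=0 fwd=1
After 5 (visit(A)): cur=A back=1 fwd=0
After 6 (back): cur=HOME back=0 fwd=1
After 7 (visit(Y)): cur=Y back=1 fwd=0
After 8 (back): cur=HOME back=0 fwd=1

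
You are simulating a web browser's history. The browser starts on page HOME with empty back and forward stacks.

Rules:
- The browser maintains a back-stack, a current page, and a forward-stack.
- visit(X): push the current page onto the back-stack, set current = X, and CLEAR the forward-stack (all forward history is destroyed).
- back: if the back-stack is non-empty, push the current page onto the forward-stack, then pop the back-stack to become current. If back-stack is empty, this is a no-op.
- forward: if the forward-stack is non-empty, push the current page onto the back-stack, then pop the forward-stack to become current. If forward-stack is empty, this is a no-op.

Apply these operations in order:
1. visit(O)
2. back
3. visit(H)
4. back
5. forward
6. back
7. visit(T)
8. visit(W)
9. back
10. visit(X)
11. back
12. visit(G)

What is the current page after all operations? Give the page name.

Answer: G

Derivation:
After 1 (visit(O)): cur=O back=1 fwd=0
After 2 (back): cur=HOME back=0 fwd=1
After 3 (visit(H)): cur=H back=1 fwd=0
After 4 (back): cur=HOME back=0 fwd=1
After 5 (forward): cur=H back=1 fwd=0
After 6 (back): cur=HOME back=0 fwd=1
After 7 (visit(T)): cur=T back=1 fwd=0
After 8 (visit(W)): cur=W back=2 fwd=0
After 9 (back): cur=T back=1 fwd=1
After 10 (visit(X)): cur=X back=2 fwd=0
After 11 (back): cur=T back=1 fwd=1
After 12 (visit(G)): cur=G back=2 fwd=0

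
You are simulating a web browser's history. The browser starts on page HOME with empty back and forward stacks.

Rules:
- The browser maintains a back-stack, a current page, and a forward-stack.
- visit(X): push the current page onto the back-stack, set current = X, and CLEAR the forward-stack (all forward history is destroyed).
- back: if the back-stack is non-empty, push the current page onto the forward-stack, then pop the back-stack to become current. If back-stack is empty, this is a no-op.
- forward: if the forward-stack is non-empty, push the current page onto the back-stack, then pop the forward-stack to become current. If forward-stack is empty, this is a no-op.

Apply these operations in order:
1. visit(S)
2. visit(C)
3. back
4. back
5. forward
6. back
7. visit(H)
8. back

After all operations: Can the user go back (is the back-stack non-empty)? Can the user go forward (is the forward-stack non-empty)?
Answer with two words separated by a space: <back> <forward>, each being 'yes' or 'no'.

After 1 (visit(S)): cur=S back=1 fwd=0
After 2 (visit(C)): cur=C back=2 fwd=0
After 3 (back): cur=S back=1 fwd=1
After 4 (back): cur=HOME back=0 fwd=2
After 5 (forward): cur=S back=1 fwd=1
After 6 (back): cur=HOME back=0 fwd=2
After 7 (visit(H)): cur=H back=1 fwd=0
After 8 (back): cur=HOME back=0 fwd=1

Answer: no yes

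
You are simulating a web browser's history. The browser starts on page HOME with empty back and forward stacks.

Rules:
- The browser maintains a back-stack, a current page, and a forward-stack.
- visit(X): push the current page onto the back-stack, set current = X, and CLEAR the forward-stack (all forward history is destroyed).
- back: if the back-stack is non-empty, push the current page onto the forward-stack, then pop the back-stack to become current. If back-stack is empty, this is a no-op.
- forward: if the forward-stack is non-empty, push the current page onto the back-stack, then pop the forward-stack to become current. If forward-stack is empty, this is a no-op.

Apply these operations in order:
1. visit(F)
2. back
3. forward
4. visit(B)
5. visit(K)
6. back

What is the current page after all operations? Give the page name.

After 1 (visit(F)): cur=F back=1 fwd=0
After 2 (back): cur=HOME back=0 fwd=1
After 3 (forward): cur=F back=1 fwd=0
After 4 (visit(B)): cur=B back=2 fwd=0
After 5 (visit(K)): cur=K back=3 fwd=0
After 6 (back): cur=B back=2 fwd=1

Answer: B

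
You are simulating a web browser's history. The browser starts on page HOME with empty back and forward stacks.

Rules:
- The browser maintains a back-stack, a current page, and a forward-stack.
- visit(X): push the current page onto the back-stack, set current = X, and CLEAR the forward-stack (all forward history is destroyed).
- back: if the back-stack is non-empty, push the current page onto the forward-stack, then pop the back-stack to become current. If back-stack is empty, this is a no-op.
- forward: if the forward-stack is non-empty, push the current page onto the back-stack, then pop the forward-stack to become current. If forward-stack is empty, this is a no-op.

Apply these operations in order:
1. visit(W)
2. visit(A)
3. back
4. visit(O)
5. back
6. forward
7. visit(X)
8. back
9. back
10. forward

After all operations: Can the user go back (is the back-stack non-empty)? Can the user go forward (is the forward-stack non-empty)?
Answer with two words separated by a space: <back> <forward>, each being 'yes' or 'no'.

After 1 (visit(W)): cur=W back=1 fwd=0
After 2 (visit(A)): cur=A back=2 fwd=0
After 3 (back): cur=W back=1 fwd=1
After 4 (visit(O)): cur=O back=2 fwd=0
After 5 (back): cur=W back=1 fwd=1
After 6 (forward): cur=O back=2 fwd=0
After 7 (visit(X)): cur=X back=3 fwd=0
After 8 (back): cur=O back=2 fwd=1
After 9 (back): cur=W back=1 fwd=2
After 10 (forward): cur=O back=2 fwd=1

Answer: yes yes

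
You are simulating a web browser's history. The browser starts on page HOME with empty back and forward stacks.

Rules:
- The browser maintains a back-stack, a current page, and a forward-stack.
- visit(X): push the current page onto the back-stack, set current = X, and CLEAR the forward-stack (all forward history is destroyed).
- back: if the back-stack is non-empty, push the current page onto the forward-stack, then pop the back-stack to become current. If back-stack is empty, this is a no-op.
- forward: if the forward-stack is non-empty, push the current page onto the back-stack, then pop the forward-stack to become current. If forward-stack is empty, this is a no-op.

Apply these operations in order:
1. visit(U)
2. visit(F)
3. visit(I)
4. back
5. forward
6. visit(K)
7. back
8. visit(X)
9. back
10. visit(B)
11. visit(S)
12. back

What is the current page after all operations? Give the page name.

Answer: B

Derivation:
After 1 (visit(U)): cur=U back=1 fwd=0
After 2 (visit(F)): cur=F back=2 fwd=0
After 3 (visit(I)): cur=I back=3 fwd=0
After 4 (back): cur=F back=2 fwd=1
After 5 (forward): cur=I back=3 fwd=0
After 6 (visit(K)): cur=K back=4 fwd=0
After 7 (back): cur=I back=3 fwd=1
After 8 (visit(X)): cur=X back=4 fwd=0
After 9 (back): cur=I back=3 fwd=1
After 10 (visit(B)): cur=B back=4 fwd=0
After 11 (visit(S)): cur=S back=5 fwd=0
After 12 (back): cur=B back=4 fwd=1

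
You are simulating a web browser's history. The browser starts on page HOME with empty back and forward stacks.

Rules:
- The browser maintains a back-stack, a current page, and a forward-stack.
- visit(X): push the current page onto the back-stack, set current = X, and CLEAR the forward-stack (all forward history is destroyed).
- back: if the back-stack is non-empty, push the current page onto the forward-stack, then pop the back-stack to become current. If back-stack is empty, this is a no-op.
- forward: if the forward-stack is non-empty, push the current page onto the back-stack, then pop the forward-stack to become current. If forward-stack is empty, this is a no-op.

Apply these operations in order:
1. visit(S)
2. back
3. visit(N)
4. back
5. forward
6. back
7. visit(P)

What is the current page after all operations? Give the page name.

After 1 (visit(S)): cur=S back=1 fwd=0
After 2 (back): cur=HOME back=0 fwd=1
After 3 (visit(N)): cur=N back=1 fwd=0
After 4 (back): cur=HOME back=0 fwd=1
After 5 (forward): cur=N back=1 fwd=0
After 6 (back): cur=HOME back=0 fwd=1
After 7 (visit(P)): cur=P back=1 fwd=0

Answer: P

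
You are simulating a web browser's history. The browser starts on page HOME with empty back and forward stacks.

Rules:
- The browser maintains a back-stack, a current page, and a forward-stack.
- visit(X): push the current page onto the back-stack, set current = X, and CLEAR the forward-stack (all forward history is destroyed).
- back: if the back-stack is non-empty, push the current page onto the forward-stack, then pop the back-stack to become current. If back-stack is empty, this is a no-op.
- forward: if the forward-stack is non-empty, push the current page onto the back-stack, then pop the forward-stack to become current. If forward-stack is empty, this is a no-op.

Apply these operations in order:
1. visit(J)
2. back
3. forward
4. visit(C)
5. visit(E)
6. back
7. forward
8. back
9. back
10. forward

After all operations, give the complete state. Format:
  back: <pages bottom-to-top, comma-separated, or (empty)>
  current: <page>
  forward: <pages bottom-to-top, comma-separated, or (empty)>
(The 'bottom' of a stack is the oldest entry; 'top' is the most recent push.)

Answer: back: HOME,J
current: C
forward: E

Derivation:
After 1 (visit(J)): cur=J back=1 fwd=0
After 2 (back): cur=HOME back=0 fwd=1
After 3 (forward): cur=J back=1 fwd=0
After 4 (visit(C)): cur=C back=2 fwd=0
After 5 (visit(E)): cur=E back=3 fwd=0
After 6 (back): cur=C back=2 fwd=1
After 7 (forward): cur=E back=3 fwd=0
After 8 (back): cur=C back=2 fwd=1
After 9 (back): cur=J back=1 fwd=2
After 10 (forward): cur=C back=2 fwd=1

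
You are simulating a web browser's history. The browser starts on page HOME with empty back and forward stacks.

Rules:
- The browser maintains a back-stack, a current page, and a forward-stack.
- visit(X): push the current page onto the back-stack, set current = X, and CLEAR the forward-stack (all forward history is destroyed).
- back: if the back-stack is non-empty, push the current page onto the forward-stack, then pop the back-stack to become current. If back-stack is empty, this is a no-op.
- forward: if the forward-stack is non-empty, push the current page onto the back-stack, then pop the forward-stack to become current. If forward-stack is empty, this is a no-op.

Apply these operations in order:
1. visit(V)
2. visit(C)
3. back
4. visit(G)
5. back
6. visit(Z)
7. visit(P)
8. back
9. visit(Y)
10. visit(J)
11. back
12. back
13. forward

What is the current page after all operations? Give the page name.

After 1 (visit(V)): cur=V back=1 fwd=0
After 2 (visit(C)): cur=C back=2 fwd=0
After 3 (back): cur=V back=1 fwd=1
After 4 (visit(G)): cur=G back=2 fwd=0
After 5 (back): cur=V back=1 fwd=1
After 6 (visit(Z)): cur=Z back=2 fwd=0
After 7 (visit(P)): cur=P back=3 fwd=0
After 8 (back): cur=Z back=2 fwd=1
After 9 (visit(Y)): cur=Y back=3 fwd=0
After 10 (visit(J)): cur=J back=4 fwd=0
After 11 (back): cur=Y back=3 fwd=1
After 12 (back): cur=Z back=2 fwd=2
After 13 (forward): cur=Y back=3 fwd=1

Answer: Y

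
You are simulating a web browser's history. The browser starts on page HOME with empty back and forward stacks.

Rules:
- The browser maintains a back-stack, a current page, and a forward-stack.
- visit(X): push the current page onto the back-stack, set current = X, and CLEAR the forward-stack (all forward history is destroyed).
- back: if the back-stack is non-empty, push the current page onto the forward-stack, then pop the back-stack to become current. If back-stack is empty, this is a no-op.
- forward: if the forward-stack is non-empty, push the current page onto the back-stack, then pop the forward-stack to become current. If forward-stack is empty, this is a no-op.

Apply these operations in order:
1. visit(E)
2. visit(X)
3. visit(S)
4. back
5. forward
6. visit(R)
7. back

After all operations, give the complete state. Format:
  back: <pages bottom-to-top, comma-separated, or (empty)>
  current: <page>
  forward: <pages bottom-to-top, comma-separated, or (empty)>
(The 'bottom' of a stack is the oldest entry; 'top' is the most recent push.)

After 1 (visit(E)): cur=E back=1 fwd=0
After 2 (visit(X)): cur=X back=2 fwd=0
After 3 (visit(S)): cur=S back=3 fwd=0
After 4 (back): cur=X back=2 fwd=1
After 5 (forward): cur=S back=3 fwd=0
After 6 (visit(R)): cur=R back=4 fwd=0
After 7 (back): cur=S back=3 fwd=1

Answer: back: HOME,E,X
current: S
forward: R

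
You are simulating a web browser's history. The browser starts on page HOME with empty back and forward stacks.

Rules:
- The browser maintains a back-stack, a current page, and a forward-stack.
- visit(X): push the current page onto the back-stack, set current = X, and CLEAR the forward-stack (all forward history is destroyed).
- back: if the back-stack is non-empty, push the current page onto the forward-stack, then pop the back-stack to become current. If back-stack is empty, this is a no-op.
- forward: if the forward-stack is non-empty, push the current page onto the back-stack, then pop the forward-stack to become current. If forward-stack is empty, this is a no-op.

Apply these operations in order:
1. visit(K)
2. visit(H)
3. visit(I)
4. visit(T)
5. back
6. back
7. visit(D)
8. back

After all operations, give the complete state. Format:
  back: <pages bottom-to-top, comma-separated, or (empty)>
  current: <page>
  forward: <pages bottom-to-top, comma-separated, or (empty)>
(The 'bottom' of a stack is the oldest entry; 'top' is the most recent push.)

After 1 (visit(K)): cur=K back=1 fwd=0
After 2 (visit(H)): cur=H back=2 fwd=0
After 3 (visit(I)): cur=I back=3 fwd=0
After 4 (visit(T)): cur=T back=4 fwd=0
After 5 (back): cur=I back=3 fwd=1
After 6 (back): cur=H back=2 fwd=2
After 7 (visit(D)): cur=D back=3 fwd=0
After 8 (back): cur=H back=2 fwd=1

Answer: back: HOME,K
current: H
forward: D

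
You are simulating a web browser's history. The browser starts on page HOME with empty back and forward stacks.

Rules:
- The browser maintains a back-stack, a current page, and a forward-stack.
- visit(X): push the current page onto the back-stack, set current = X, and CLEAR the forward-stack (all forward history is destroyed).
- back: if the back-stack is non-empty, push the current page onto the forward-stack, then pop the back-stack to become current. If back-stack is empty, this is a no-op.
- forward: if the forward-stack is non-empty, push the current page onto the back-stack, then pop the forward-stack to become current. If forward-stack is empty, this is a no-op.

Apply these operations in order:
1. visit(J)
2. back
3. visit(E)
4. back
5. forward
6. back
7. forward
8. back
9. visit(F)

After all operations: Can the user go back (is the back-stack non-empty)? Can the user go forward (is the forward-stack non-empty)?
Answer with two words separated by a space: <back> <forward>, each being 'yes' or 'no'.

After 1 (visit(J)): cur=J back=1 fwd=0
After 2 (back): cur=HOME back=0 fwd=1
After 3 (visit(E)): cur=E back=1 fwd=0
After 4 (back): cur=HOME back=0 fwd=1
After 5 (forward): cur=E back=1 fwd=0
After 6 (back): cur=HOME back=0 fwd=1
After 7 (forward): cur=E back=1 fwd=0
After 8 (back): cur=HOME back=0 fwd=1
After 9 (visit(F)): cur=F back=1 fwd=0

Answer: yes no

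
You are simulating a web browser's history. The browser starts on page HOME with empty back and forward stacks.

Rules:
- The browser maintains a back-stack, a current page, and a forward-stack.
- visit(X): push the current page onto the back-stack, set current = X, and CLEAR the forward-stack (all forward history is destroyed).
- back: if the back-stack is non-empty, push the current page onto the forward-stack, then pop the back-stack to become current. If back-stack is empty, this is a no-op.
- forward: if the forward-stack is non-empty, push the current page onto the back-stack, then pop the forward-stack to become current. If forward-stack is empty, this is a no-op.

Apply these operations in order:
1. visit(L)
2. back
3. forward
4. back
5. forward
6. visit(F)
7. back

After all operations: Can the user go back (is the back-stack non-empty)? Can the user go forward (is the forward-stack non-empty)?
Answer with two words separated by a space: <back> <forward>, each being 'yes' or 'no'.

Answer: yes yes

Derivation:
After 1 (visit(L)): cur=L back=1 fwd=0
After 2 (back): cur=HOME back=0 fwd=1
After 3 (forward): cur=L back=1 fwd=0
After 4 (back): cur=HOME back=0 fwd=1
After 5 (forward): cur=L back=1 fwd=0
After 6 (visit(F)): cur=F back=2 fwd=0
After 7 (back): cur=L back=1 fwd=1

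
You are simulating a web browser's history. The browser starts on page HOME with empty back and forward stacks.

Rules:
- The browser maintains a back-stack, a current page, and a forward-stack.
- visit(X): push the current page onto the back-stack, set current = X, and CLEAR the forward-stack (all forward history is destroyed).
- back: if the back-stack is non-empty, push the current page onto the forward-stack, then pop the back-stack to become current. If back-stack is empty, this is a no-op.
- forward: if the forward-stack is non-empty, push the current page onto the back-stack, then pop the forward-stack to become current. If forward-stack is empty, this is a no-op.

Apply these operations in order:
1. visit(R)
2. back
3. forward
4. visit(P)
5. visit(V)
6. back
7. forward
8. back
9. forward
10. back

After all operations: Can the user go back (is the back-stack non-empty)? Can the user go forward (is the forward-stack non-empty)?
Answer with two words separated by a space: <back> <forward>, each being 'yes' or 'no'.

Answer: yes yes

Derivation:
After 1 (visit(R)): cur=R back=1 fwd=0
After 2 (back): cur=HOME back=0 fwd=1
After 3 (forward): cur=R back=1 fwd=0
After 4 (visit(P)): cur=P back=2 fwd=0
After 5 (visit(V)): cur=V back=3 fwd=0
After 6 (back): cur=P back=2 fwd=1
After 7 (forward): cur=V back=3 fwd=0
After 8 (back): cur=P back=2 fwd=1
After 9 (forward): cur=V back=3 fwd=0
After 10 (back): cur=P back=2 fwd=1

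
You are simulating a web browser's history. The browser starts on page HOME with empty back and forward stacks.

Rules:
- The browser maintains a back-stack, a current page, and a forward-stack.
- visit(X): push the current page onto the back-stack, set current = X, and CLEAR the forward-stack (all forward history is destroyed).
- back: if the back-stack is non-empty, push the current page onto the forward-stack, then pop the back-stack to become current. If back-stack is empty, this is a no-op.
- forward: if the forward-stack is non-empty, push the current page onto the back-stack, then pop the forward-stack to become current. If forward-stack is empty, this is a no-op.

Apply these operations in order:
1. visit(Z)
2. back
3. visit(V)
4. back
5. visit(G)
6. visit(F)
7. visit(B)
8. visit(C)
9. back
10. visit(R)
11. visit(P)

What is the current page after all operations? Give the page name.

Answer: P

Derivation:
After 1 (visit(Z)): cur=Z back=1 fwd=0
After 2 (back): cur=HOME back=0 fwd=1
After 3 (visit(V)): cur=V back=1 fwd=0
After 4 (back): cur=HOME back=0 fwd=1
After 5 (visit(G)): cur=G back=1 fwd=0
After 6 (visit(F)): cur=F back=2 fwd=0
After 7 (visit(B)): cur=B back=3 fwd=0
After 8 (visit(C)): cur=C back=4 fwd=0
After 9 (back): cur=B back=3 fwd=1
After 10 (visit(R)): cur=R back=4 fwd=0
After 11 (visit(P)): cur=P back=5 fwd=0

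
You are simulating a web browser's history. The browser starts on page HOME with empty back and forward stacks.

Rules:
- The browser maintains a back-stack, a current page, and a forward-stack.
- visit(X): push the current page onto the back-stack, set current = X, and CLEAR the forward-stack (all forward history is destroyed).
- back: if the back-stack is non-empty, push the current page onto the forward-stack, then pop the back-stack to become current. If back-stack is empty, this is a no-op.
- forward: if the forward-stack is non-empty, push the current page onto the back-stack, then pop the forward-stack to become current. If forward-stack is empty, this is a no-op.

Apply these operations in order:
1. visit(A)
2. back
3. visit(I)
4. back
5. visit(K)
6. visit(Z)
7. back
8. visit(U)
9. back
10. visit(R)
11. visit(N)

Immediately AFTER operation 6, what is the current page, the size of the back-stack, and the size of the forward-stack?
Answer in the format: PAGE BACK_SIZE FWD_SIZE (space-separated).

After 1 (visit(A)): cur=A back=1 fwd=0
After 2 (back): cur=HOME back=0 fwd=1
After 3 (visit(I)): cur=I back=1 fwd=0
After 4 (back): cur=HOME back=0 fwd=1
After 5 (visit(K)): cur=K back=1 fwd=0
After 6 (visit(Z)): cur=Z back=2 fwd=0

Z 2 0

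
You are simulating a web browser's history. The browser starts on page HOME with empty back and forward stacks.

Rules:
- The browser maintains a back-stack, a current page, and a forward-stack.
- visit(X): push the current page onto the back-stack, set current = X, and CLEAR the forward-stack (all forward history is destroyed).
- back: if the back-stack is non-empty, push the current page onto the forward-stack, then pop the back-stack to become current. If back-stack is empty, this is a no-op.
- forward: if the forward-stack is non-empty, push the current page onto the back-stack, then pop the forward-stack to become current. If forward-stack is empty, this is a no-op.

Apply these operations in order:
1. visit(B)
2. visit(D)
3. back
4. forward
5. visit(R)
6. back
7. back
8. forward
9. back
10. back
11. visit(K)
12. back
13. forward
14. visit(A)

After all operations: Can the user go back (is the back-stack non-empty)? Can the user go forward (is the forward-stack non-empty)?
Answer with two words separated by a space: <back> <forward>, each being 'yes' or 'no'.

Answer: yes no

Derivation:
After 1 (visit(B)): cur=B back=1 fwd=0
After 2 (visit(D)): cur=D back=2 fwd=0
After 3 (back): cur=B back=1 fwd=1
After 4 (forward): cur=D back=2 fwd=0
After 5 (visit(R)): cur=R back=3 fwd=0
After 6 (back): cur=D back=2 fwd=1
After 7 (back): cur=B back=1 fwd=2
After 8 (forward): cur=D back=2 fwd=1
After 9 (back): cur=B back=1 fwd=2
After 10 (back): cur=HOME back=0 fwd=3
After 11 (visit(K)): cur=K back=1 fwd=0
After 12 (back): cur=HOME back=0 fwd=1
After 13 (forward): cur=K back=1 fwd=0
After 14 (visit(A)): cur=A back=2 fwd=0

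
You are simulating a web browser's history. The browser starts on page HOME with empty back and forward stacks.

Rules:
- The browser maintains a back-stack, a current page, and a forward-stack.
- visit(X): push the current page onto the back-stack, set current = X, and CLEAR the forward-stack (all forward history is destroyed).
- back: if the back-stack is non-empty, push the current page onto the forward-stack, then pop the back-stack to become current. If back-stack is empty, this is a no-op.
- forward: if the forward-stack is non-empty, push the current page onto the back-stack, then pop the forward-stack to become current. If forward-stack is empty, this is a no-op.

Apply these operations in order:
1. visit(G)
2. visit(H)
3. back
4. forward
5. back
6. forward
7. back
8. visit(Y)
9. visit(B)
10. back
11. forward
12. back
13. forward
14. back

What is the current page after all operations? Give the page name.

After 1 (visit(G)): cur=G back=1 fwd=0
After 2 (visit(H)): cur=H back=2 fwd=0
After 3 (back): cur=G back=1 fwd=1
After 4 (forward): cur=H back=2 fwd=0
After 5 (back): cur=G back=1 fwd=1
After 6 (forward): cur=H back=2 fwd=0
After 7 (back): cur=G back=1 fwd=1
After 8 (visit(Y)): cur=Y back=2 fwd=0
After 9 (visit(B)): cur=B back=3 fwd=0
After 10 (back): cur=Y back=2 fwd=1
After 11 (forward): cur=B back=3 fwd=0
After 12 (back): cur=Y back=2 fwd=1
After 13 (forward): cur=B back=3 fwd=0
After 14 (back): cur=Y back=2 fwd=1

Answer: Y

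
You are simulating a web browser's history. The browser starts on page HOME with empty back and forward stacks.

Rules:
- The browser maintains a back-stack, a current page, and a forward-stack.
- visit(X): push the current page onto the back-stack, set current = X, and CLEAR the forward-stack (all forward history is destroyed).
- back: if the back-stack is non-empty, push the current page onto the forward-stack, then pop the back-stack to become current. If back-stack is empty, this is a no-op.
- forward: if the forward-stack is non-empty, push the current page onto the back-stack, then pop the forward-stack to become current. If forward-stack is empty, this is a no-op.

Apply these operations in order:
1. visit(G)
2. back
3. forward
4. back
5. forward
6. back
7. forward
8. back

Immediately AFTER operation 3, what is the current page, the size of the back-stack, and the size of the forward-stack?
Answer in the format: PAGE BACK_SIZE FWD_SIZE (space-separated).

After 1 (visit(G)): cur=G back=1 fwd=0
After 2 (back): cur=HOME back=0 fwd=1
After 3 (forward): cur=G back=1 fwd=0

G 1 0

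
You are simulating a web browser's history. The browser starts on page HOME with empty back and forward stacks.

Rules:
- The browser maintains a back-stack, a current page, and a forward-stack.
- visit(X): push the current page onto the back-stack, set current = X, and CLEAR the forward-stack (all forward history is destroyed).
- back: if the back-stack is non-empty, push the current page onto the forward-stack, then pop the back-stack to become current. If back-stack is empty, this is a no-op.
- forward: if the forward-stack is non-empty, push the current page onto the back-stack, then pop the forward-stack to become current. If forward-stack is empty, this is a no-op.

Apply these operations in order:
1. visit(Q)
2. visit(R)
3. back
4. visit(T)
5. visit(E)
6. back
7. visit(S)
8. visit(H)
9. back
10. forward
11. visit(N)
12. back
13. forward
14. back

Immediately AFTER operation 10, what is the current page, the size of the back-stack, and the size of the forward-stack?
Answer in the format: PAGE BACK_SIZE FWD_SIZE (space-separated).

After 1 (visit(Q)): cur=Q back=1 fwd=0
After 2 (visit(R)): cur=R back=2 fwd=0
After 3 (back): cur=Q back=1 fwd=1
After 4 (visit(T)): cur=T back=2 fwd=0
After 5 (visit(E)): cur=E back=3 fwd=0
After 6 (back): cur=T back=2 fwd=1
After 7 (visit(S)): cur=S back=3 fwd=0
After 8 (visit(H)): cur=H back=4 fwd=0
After 9 (back): cur=S back=3 fwd=1
After 10 (forward): cur=H back=4 fwd=0

H 4 0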